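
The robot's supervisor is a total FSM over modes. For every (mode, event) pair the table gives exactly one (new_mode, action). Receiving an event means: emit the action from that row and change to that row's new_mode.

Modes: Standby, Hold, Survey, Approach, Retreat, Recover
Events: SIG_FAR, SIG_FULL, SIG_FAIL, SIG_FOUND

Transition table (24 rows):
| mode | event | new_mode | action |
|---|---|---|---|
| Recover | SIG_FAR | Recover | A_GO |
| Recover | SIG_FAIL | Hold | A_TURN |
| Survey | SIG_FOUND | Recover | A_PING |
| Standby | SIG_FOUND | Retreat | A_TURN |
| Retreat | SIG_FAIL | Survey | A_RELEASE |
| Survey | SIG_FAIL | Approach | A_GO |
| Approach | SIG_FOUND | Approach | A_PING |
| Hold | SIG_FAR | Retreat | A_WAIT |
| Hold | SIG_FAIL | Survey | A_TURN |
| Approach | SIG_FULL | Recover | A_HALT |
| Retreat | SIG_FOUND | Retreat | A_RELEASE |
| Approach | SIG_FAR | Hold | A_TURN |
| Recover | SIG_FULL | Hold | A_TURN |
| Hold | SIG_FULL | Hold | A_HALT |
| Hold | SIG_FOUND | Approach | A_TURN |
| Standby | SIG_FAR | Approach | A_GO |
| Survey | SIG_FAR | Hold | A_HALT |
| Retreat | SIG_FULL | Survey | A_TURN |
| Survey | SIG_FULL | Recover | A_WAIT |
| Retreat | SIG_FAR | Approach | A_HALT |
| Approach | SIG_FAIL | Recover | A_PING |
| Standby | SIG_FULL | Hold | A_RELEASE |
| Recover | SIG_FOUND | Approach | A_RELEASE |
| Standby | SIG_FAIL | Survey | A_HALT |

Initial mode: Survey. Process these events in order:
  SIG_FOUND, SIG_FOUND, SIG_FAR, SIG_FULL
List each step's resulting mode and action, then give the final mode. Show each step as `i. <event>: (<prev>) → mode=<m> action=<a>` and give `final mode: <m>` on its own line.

1. SIG_FOUND: (Survey) → mode=Recover action=A_PING
2. SIG_FOUND: (Recover) → mode=Approach action=A_RELEASE
3. SIG_FAR: (Approach) → mode=Hold action=A_TURN
4. SIG_FULL: (Hold) → mode=Hold action=A_HALT

final mode: Hold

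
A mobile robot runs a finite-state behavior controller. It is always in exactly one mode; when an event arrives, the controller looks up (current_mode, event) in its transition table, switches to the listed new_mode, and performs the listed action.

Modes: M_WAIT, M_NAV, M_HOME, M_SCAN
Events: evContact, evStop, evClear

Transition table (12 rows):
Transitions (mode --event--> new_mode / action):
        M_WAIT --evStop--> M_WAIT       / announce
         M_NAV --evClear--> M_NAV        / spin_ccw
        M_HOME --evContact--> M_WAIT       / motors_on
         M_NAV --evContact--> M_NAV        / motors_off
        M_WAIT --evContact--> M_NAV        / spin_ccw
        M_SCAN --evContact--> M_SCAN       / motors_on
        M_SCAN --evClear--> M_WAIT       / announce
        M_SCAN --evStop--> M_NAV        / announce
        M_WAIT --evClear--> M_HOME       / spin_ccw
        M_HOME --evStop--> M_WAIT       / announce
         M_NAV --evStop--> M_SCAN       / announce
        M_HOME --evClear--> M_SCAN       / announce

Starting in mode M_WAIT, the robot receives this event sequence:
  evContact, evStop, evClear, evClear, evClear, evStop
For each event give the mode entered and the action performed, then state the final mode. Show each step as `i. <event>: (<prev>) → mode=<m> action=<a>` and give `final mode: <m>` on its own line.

final mode: M_NAV

1. evContact: (M_WAIT) → mode=M_NAV action=spin_ccw
2. evStop: (M_NAV) → mode=M_SCAN action=announce
3. evClear: (M_SCAN) → mode=M_WAIT action=announce
4. evClear: (M_WAIT) → mode=M_HOME action=spin_ccw
5. evClear: (M_HOME) → mode=M_SCAN action=announce
6. evStop: (M_SCAN) → mode=M_NAV action=announce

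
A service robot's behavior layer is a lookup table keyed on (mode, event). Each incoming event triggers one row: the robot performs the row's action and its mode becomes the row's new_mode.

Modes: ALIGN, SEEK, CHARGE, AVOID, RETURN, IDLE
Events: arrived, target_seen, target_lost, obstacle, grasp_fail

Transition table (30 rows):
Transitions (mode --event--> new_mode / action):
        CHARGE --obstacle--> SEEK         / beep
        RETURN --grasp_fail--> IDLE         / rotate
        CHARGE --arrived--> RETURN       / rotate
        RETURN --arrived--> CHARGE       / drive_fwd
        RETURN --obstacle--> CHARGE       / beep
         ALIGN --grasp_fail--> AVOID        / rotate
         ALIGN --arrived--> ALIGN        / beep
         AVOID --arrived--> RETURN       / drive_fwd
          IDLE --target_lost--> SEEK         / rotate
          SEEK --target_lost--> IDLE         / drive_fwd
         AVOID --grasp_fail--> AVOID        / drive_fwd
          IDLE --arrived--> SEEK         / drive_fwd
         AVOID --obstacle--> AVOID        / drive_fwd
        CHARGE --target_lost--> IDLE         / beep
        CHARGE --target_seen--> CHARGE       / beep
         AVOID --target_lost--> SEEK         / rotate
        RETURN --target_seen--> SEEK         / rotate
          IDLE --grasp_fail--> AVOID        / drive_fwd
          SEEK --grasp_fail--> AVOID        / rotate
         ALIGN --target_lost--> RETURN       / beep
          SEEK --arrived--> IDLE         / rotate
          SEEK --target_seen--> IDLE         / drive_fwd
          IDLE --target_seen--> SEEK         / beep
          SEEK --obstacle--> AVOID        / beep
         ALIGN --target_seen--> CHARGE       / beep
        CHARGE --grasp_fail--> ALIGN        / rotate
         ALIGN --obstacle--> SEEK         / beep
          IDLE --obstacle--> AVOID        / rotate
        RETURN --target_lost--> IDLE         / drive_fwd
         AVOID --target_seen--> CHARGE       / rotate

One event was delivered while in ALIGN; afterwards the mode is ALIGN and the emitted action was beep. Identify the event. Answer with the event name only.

arrived

try arrived: (ALIGN, arrived) → (ALIGN, beep)  ← matches
try target_seen: (ALIGN, target_seen) → (CHARGE, beep)
try target_lost: (ALIGN, target_lost) → (RETURN, beep)
try obstacle: (ALIGN, obstacle) → (SEEK, beep)
try grasp_fail: (ALIGN, grasp_fail) → (AVOID, rotate)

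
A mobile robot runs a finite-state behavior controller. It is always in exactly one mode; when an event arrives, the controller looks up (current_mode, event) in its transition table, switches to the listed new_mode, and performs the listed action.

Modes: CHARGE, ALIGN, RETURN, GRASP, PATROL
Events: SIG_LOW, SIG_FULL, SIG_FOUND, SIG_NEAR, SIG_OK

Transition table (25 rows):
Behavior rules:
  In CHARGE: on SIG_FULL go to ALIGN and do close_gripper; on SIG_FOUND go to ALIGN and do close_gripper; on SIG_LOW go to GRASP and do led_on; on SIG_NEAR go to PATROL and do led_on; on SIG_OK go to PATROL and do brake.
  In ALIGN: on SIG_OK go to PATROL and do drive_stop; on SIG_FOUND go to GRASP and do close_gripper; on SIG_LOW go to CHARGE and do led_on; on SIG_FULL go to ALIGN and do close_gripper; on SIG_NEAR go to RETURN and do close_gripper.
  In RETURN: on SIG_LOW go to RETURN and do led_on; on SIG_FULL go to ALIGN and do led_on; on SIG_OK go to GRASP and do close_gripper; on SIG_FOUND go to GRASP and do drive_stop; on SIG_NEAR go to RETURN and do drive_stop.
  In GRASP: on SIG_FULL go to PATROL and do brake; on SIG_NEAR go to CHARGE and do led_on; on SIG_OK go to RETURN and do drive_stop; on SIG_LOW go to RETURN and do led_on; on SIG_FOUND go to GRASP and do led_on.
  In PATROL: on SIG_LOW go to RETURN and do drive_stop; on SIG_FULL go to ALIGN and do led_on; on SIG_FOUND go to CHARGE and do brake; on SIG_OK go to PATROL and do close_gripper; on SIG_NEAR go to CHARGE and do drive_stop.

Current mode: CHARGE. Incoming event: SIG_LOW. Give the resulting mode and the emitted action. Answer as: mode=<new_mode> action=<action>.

mode=GRASP action=led_on

current mode = CHARGE; filter table to that mode:
  (CHARGE, SIG_FULL) → (ALIGN, close_gripper)
  (CHARGE, SIG_FOUND) → (ALIGN, close_gripper)
  (CHARGE, SIG_LOW) → (GRASP, led_on)  ← event matches
  (CHARGE, SIG_NEAR) → (PATROL, led_on)
  (CHARGE, SIG_OK) → (PATROL, brake)
event = SIG_LOW selects (GRASP, led_on)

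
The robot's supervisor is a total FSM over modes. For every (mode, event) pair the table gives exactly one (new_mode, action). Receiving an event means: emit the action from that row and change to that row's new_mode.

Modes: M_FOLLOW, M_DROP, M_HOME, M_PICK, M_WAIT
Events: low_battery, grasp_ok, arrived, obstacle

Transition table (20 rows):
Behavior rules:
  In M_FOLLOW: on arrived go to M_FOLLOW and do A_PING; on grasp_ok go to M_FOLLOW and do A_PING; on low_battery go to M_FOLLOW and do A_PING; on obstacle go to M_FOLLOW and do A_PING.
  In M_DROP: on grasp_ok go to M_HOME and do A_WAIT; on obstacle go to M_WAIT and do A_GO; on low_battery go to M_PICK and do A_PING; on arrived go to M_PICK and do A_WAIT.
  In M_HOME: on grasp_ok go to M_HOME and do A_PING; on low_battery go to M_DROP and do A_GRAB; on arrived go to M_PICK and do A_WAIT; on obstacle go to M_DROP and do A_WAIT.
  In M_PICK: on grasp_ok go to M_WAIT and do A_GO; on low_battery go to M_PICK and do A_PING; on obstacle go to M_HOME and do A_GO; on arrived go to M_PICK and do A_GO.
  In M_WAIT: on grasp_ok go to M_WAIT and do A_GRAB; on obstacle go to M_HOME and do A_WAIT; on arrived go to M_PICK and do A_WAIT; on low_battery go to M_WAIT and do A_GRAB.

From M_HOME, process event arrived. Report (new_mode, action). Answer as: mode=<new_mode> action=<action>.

current mode = M_HOME; filter table to that mode:
  (M_HOME, grasp_ok) → (M_HOME, A_PING)
  (M_HOME, low_battery) → (M_DROP, A_GRAB)
  (M_HOME, arrived) → (M_PICK, A_WAIT)  ← event matches
  (M_HOME, obstacle) → (M_DROP, A_WAIT)
event = arrived selects (M_PICK, A_WAIT)

mode=M_PICK action=A_WAIT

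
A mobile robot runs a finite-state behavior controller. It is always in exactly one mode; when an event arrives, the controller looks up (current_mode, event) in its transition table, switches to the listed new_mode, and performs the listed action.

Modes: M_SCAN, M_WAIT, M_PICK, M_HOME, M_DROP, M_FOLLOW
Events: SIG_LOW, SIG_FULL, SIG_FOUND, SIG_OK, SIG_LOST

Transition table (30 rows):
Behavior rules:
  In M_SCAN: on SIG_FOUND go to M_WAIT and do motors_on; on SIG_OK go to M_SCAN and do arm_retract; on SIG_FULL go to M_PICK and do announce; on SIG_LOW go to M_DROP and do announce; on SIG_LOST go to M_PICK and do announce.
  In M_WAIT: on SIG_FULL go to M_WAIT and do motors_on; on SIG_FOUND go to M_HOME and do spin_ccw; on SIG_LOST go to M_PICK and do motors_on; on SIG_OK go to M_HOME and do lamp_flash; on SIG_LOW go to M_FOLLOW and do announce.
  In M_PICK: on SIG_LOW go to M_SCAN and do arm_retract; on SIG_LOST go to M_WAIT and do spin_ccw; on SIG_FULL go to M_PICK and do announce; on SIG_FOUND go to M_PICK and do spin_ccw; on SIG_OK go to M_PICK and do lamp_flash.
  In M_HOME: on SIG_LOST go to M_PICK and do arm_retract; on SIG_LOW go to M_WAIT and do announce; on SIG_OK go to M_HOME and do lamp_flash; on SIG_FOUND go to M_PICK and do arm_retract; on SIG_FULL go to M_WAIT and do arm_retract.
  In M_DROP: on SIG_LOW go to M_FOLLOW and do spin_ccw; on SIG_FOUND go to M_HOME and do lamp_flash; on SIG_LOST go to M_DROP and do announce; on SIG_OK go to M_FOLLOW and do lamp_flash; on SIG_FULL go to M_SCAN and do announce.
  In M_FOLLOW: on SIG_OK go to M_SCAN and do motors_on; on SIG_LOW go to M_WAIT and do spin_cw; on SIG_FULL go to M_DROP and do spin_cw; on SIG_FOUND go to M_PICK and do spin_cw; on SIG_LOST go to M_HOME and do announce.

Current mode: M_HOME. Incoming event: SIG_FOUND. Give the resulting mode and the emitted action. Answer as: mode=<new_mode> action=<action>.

current mode = M_HOME; filter table to that mode:
  (M_HOME, SIG_LOST) → (M_PICK, arm_retract)
  (M_HOME, SIG_LOW) → (M_WAIT, announce)
  (M_HOME, SIG_OK) → (M_HOME, lamp_flash)
  (M_HOME, SIG_FOUND) → (M_PICK, arm_retract)  ← event matches
  (M_HOME, SIG_FULL) → (M_WAIT, arm_retract)
event = SIG_FOUND selects (M_PICK, arm_retract)

mode=M_PICK action=arm_retract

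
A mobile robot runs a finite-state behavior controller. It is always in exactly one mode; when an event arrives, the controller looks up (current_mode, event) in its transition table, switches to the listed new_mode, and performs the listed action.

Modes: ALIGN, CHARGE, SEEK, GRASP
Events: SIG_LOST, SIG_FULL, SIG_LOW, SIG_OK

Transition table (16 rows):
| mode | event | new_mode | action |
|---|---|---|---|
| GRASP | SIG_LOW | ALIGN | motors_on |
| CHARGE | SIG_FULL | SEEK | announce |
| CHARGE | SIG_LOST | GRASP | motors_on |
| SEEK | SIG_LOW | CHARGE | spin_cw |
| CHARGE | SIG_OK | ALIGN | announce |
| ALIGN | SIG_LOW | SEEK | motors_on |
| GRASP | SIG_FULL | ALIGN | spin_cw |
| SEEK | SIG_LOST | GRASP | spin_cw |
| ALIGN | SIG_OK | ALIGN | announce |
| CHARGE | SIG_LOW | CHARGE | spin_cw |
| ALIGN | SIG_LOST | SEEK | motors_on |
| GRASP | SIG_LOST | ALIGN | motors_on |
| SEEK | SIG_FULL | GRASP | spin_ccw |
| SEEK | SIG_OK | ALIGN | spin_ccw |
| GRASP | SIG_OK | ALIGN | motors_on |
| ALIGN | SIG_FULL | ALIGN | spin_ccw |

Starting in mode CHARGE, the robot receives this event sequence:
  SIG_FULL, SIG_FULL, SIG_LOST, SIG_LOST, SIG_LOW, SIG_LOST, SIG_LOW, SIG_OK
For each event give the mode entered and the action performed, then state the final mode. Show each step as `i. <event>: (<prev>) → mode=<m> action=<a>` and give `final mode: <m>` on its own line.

1. SIG_FULL: (CHARGE) → mode=SEEK action=announce
2. SIG_FULL: (SEEK) → mode=GRASP action=spin_ccw
3. SIG_LOST: (GRASP) → mode=ALIGN action=motors_on
4. SIG_LOST: (ALIGN) → mode=SEEK action=motors_on
5. SIG_LOW: (SEEK) → mode=CHARGE action=spin_cw
6. SIG_LOST: (CHARGE) → mode=GRASP action=motors_on
7. SIG_LOW: (GRASP) → mode=ALIGN action=motors_on
8. SIG_OK: (ALIGN) → mode=ALIGN action=announce

final mode: ALIGN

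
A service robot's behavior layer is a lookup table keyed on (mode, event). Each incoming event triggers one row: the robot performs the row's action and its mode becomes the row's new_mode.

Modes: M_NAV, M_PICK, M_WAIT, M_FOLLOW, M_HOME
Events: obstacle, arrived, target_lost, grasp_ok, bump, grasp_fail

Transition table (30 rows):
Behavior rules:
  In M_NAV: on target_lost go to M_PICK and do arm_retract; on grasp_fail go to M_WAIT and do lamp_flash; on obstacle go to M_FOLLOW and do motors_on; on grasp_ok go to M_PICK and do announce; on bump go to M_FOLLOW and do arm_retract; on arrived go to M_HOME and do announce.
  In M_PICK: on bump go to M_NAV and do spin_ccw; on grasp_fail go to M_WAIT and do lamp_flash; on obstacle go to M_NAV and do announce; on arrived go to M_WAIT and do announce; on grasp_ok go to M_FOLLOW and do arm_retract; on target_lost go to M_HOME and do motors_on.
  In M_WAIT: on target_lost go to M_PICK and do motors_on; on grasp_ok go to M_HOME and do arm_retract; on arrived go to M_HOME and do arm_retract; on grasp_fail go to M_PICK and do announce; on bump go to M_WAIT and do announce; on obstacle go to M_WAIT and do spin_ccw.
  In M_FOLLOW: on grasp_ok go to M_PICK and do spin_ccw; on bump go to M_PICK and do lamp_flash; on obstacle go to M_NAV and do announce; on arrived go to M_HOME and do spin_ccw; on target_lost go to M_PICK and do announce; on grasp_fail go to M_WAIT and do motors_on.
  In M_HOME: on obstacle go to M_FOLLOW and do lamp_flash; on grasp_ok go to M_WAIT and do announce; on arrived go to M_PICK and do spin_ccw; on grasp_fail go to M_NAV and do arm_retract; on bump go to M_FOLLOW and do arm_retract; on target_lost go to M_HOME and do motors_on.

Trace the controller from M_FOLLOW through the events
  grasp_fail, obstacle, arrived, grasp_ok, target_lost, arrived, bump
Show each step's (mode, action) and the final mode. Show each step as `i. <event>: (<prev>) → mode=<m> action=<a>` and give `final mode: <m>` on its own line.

final mode: M_WAIT

1. grasp_fail: (M_FOLLOW) → mode=M_WAIT action=motors_on
2. obstacle: (M_WAIT) → mode=M_WAIT action=spin_ccw
3. arrived: (M_WAIT) → mode=M_HOME action=arm_retract
4. grasp_ok: (M_HOME) → mode=M_WAIT action=announce
5. target_lost: (M_WAIT) → mode=M_PICK action=motors_on
6. arrived: (M_PICK) → mode=M_WAIT action=announce
7. bump: (M_WAIT) → mode=M_WAIT action=announce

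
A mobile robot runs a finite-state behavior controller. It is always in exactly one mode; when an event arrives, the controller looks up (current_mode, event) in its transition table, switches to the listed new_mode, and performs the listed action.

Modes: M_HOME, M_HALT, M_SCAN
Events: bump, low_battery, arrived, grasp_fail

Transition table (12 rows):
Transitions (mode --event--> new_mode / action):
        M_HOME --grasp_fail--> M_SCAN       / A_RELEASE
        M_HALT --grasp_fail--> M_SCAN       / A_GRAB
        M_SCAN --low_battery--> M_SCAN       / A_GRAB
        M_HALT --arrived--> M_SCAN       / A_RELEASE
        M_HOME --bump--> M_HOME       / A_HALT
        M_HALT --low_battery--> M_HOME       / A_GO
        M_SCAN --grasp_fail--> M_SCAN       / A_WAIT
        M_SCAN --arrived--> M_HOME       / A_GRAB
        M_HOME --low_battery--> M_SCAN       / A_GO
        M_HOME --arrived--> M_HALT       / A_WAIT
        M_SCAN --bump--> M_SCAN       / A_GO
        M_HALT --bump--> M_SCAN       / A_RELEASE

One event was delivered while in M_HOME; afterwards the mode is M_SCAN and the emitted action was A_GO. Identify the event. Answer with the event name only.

try bump: (M_HOME, bump) → (M_HOME, A_HALT)
try low_battery: (M_HOME, low_battery) → (M_SCAN, A_GO)  ← matches
try arrived: (M_HOME, arrived) → (M_HALT, A_WAIT)
try grasp_fail: (M_HOME, grasp_fail) → (M_SCAN, A_RELEASE)

low_battery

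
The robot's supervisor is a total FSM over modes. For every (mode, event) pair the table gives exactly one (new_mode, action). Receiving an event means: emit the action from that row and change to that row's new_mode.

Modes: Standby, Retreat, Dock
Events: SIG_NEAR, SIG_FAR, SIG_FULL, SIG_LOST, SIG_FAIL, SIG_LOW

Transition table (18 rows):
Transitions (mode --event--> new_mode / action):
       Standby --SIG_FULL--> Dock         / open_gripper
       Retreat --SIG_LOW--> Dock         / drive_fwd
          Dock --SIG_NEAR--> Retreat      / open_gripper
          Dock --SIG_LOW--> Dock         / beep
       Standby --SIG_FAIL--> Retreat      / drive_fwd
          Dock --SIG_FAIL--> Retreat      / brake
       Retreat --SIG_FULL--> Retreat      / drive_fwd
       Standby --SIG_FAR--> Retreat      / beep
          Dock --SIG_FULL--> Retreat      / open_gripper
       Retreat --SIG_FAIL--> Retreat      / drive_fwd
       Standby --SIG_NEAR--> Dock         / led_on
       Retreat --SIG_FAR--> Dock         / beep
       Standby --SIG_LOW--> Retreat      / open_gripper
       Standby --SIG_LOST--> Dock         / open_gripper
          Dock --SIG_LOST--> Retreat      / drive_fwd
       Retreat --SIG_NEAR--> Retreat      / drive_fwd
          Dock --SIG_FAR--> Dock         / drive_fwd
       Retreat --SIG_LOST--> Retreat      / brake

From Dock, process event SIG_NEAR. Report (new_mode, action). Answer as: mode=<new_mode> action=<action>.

current mode = Dock; filter table to that mode:
  (Dock, SIG_NEAR) → (Retreat, open_gripper)  ← event matches
  (Dock, SIG_LOW) → (Dock, beep)
  (Dock, SIG_FAIL) → (Retreat, brake)
  (Dock, SIG_FULL) → (Retreat, open_gripper)
  (Dock, SIG_LOST) → (Retreat, drive_fwd)
  (Dock, SIG_FAR) → (Dock, drive_fwd)
event = SIG_NEAR selects (Retreat, open_gripper)

mode=Retreat action=open_gripper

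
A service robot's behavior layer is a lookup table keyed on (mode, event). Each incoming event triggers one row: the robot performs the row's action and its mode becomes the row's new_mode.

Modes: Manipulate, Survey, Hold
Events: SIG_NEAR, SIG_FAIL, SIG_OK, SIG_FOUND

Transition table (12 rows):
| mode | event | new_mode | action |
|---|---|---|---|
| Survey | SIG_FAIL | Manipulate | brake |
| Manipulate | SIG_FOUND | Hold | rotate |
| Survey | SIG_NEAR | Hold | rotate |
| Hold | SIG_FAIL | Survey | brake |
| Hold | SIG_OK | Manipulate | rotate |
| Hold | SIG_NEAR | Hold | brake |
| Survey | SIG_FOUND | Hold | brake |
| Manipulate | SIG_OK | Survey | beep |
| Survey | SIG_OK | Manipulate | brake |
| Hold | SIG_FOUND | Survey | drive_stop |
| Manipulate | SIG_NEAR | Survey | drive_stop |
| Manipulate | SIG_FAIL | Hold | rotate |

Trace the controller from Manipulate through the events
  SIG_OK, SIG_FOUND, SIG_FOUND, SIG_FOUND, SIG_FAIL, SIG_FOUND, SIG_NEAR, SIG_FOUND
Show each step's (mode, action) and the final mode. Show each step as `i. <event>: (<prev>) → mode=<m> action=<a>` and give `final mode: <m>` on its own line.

final mode: Survey

1. SIG_OK: (Manipulate) → mode=Survey action=beep
2. SIG_FOUND: (Survey) → mode=Hold action=brake
3. SIG_FOUND: (Hold) → mode=Survey action=drive_stop
4. SIG_FOUND: (Survey) → mode=Hold action=brake
5. SIG_FAIL: (Hold) → mode=Survey action=brake
6. SIG_FOUND: (Survey) → mode=Hold action=brake
7. SIG_NEAR: (Hold) → mode=Hold action=brake
8. SIG_FOUND: (Hold) → mode=Survey action=drive_stop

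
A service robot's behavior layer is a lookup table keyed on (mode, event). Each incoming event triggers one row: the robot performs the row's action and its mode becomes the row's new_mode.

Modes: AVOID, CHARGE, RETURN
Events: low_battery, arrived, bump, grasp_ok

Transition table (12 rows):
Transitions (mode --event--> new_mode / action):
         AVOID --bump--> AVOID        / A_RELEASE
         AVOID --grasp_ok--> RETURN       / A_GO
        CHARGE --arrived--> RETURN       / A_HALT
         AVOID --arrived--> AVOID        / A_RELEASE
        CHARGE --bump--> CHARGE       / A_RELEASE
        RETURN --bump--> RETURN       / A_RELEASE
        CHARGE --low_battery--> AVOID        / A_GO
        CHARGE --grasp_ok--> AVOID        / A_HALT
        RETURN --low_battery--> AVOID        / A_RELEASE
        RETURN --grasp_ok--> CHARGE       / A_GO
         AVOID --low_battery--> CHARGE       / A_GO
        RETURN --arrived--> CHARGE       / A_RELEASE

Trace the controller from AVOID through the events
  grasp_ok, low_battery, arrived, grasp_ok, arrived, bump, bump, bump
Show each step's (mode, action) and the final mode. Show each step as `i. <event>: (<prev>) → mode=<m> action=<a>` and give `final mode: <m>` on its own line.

final mode: CHARGE

1. grasp_ok: (AVOID) → mode=RETURN action=A_GO
2. low_battery: (RETURN) → mode=AVOID action=A_RELEASE
3. arrived: (AVOID) → mode=AVOID action=A_RELEASE
4. grasp_ok: (AVOID) → mode=RETURN action=A_GO
5. arrived: (RETURN) → mode=CHARGE action=A_RELEASE
6. bump: (CHARGE) → mode=CHARGE action=A_RELEASE
7. bump: (CHARGE) → mode=CHARGE action=A_RELEASE
8. bump: (CHARGE) → mode=CHARGE action=A_RELEASE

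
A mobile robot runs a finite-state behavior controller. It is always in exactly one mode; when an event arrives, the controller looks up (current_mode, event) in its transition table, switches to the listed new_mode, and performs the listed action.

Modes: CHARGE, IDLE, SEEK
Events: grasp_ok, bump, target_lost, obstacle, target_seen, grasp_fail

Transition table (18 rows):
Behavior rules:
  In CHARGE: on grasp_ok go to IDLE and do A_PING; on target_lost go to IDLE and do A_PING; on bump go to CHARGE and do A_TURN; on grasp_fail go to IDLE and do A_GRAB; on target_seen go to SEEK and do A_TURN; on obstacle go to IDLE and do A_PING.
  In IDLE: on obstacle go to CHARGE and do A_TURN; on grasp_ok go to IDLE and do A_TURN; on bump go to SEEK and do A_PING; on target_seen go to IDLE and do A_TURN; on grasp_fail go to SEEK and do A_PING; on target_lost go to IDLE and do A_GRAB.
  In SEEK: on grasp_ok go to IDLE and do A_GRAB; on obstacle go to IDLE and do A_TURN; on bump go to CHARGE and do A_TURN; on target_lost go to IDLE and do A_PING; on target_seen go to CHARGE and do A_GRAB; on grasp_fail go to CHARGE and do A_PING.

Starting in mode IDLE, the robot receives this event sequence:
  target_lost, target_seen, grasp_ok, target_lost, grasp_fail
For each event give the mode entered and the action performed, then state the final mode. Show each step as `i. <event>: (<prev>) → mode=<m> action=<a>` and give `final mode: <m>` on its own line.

final mode: SEEK

1. target_lost: (IDLE) → mode=IDLE action=A_GRAB
2. target_seen: (IDLE) → mode=IDLE action=A_TURN
3. grasp_ok: (IDLE) → mode=IDLE action=A_TURN
4. target_lost: (IDLE) → mode=IDLE action=A_GRAB
5. grasp_fail: (IDLE) → mode=SEEK action=A_PING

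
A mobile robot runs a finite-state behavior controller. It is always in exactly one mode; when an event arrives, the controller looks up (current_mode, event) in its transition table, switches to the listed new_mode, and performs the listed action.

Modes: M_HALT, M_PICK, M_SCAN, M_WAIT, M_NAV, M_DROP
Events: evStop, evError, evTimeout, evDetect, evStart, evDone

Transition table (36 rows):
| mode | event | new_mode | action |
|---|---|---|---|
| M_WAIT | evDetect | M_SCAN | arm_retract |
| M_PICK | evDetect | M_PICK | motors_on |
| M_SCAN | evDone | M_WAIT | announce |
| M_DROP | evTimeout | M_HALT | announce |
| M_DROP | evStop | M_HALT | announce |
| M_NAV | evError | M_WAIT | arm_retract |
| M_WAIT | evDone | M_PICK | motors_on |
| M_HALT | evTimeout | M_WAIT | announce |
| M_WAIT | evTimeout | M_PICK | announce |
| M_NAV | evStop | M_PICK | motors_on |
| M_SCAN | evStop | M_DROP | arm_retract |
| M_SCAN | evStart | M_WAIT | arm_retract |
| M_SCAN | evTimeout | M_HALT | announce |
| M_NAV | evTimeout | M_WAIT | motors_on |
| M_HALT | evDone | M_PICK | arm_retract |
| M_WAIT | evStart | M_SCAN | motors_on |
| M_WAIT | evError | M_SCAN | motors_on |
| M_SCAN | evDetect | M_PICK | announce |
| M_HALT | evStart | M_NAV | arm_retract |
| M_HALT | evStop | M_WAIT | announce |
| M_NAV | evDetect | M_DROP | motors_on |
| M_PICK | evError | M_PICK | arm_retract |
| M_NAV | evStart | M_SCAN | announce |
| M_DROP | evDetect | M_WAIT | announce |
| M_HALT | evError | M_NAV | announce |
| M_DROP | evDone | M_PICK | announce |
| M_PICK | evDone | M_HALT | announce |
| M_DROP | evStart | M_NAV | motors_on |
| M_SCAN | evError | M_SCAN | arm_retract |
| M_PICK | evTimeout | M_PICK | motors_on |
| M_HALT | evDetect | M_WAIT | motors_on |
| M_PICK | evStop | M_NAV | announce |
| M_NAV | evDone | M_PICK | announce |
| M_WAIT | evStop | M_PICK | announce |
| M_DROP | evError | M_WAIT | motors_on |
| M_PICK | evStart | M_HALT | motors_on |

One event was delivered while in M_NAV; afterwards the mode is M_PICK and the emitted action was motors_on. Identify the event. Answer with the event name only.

evStop

try evStop: (M_NAV, evStop) → (M_PICK, motors_on)  ← matches
try evError: (M_NAV, evError) → (M_WAIT, arm_retract)
try evTimeout: (M_NAV, evTimeout) → (M_WAIT, motors_on)
try evDetect: (M_NAV, evDetect) → (M_DROP, motors_on)
try evStart: (M_NAV, evStart) → (M_SCAN, announce)
try evDone: (M_NAV, evDone) → (M_PICK, announce)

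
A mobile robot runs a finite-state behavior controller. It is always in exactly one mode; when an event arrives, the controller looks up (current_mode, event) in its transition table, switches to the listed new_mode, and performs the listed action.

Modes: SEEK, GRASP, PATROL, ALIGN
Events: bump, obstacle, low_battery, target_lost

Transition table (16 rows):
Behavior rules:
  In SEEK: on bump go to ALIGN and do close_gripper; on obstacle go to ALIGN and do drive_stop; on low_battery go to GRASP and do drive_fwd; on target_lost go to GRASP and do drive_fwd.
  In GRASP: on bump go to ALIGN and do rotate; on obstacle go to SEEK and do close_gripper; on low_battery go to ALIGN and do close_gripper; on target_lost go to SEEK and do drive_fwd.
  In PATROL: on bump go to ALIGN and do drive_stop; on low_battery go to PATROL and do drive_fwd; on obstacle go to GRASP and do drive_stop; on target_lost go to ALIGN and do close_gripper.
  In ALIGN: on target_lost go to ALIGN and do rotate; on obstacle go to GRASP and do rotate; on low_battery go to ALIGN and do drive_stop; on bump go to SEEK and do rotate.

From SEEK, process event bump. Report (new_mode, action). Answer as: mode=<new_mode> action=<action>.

current mode = SEEK; filter table to that mode:
  (SEEK, bump) → (ALIGN, close_gripper)  ← event matches
  (SEEK, obstacle) → (ALIGN, drive_stop)
  (SEEK, low_battery) → (GRASP, drive_fwd)
  (SEEK, target_lost) → (GRASP, drive_fwd)
event = bump selects (ALIGN, close_gripper)

mode=ALIGN action=close_gripper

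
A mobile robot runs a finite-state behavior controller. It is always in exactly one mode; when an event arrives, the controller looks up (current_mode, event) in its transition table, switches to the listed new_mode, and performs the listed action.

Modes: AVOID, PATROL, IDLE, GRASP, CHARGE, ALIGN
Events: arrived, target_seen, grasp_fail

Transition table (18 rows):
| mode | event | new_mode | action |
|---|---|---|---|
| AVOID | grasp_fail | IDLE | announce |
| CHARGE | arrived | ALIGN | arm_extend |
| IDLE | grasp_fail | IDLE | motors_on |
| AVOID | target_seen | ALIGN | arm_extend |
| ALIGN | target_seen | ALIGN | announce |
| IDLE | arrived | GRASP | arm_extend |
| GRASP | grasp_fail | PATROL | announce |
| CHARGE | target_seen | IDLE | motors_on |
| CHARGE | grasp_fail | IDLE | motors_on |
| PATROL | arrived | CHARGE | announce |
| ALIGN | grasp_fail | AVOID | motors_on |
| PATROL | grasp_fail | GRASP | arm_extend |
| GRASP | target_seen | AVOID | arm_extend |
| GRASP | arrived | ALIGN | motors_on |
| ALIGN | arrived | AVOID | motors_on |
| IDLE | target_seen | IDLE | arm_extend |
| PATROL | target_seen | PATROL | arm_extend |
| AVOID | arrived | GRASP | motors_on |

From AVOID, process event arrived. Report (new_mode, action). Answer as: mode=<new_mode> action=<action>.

current mode = AVOID; filter table to that mode:
  (AVOID, grasp_fail) → (IDLE, announce)
  (AVOID, target_seen) → (ALIGN, arm_extend)
  (AVOID, arrived) → (GRASP, motors_on)  ← event matches
event = arrived selects (GRASP, motors_on)

mode=GRASP action=motors_on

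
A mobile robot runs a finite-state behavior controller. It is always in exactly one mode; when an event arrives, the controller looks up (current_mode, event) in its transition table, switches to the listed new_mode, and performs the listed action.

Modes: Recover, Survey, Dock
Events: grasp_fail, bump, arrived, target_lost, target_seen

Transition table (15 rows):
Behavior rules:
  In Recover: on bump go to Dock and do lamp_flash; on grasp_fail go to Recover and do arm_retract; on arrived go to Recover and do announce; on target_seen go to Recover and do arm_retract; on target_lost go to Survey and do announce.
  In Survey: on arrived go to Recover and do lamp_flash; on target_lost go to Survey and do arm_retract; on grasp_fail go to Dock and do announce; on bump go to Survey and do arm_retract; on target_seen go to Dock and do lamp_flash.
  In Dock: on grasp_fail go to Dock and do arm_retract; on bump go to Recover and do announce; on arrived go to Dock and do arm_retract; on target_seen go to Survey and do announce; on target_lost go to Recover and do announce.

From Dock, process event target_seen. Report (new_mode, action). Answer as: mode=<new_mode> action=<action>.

current mode = Dock; filter table to that mode:
  (Dock, grasp_fail) → (Dock, arm_retract)
  (Dock, bump) → (Recover, announce)
  (Dock, arrived) → (Dock, arm_retract)
  (Dock, target_seen) → (Survey, announce)  ← event matches
  (Dock, target_lost) → (Recover, announce)
event = target_seen selects (Survey, announce)

mode=Survey action=announce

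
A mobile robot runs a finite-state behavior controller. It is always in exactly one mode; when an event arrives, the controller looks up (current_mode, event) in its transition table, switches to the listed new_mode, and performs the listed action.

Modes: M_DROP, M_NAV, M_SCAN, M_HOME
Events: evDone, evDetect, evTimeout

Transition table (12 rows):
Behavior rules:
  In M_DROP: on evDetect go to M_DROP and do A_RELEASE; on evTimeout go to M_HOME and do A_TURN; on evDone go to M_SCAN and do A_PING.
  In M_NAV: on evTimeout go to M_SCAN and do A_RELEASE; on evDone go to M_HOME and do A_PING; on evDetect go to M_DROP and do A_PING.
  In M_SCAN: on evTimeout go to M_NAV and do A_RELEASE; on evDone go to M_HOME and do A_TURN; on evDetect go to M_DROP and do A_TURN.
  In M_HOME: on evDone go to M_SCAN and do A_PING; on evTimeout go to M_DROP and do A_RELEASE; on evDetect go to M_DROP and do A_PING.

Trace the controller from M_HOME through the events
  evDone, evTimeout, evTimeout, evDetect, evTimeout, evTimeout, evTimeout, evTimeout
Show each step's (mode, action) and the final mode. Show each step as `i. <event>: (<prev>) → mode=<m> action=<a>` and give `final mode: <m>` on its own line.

final mode: M_DROP

1. evDone: (M_HOME) → mode=M_SCAN action=A_PING
2. evTimeout: (M_SCAN) → mode=M_NAV action=A_RELEASE
3. evTimeout: (M_NAV) → mode=M_SCAN action=A_RELEASE
4. evDetect: (M_SCAN) → mode=M_DROP action=A_TURN
5. evTimeout: (M_DROP) → mode=M_HOME action=A_TURN
6. evTimeout: (M_HOME) → mode=M_DROP action=A_RELEASE
7. evTimeout: (M_DROP) → mode=M_HOME action=A_TURN
8. evTimeout: (M_HOME) → mode=M_DROP action=A_RELEASE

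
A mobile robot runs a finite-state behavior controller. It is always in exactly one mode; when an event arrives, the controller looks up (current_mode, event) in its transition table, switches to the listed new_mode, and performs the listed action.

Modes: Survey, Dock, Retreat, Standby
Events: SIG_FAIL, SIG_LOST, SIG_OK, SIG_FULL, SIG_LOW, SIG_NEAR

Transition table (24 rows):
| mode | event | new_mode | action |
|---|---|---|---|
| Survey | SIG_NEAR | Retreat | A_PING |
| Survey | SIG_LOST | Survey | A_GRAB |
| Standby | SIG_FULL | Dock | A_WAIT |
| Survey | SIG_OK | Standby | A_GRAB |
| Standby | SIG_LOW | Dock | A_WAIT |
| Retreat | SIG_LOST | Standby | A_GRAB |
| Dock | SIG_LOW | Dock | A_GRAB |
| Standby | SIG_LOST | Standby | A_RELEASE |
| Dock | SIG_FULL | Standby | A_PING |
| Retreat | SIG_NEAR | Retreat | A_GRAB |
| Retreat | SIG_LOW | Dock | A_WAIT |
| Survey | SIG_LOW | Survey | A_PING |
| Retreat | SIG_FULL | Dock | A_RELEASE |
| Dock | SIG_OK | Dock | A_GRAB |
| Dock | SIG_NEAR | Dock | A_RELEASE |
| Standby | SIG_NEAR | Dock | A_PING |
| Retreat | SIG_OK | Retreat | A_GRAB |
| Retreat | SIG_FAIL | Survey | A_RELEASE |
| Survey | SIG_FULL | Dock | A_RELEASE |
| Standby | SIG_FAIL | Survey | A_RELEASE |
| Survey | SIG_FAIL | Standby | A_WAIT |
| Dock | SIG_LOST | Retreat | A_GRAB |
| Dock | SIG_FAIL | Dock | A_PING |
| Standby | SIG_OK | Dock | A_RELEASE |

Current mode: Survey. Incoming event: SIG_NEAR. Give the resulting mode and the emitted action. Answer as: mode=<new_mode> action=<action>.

mode=Retreat action=A_PING

current mode = Survey; filter table to that mode:
  (Survey, SIG_NEAR) → (Retreat, A_PING)  ← event matches
  (Survey, SIG_LOST) → (Survey, A_GRAB)
  (Survey, SIG_OK) → (Standby, A_GRAB)
  (Survey, SIG_LOW) → (Survey, A_PING)
  (Survey, SIG_FULL) → (Dock, A_RELEASE)
  (Survey, SIG_FAIL) → (Standby, A_WAIT)
event = SIG_NEAR selects (Retreat, A_PING)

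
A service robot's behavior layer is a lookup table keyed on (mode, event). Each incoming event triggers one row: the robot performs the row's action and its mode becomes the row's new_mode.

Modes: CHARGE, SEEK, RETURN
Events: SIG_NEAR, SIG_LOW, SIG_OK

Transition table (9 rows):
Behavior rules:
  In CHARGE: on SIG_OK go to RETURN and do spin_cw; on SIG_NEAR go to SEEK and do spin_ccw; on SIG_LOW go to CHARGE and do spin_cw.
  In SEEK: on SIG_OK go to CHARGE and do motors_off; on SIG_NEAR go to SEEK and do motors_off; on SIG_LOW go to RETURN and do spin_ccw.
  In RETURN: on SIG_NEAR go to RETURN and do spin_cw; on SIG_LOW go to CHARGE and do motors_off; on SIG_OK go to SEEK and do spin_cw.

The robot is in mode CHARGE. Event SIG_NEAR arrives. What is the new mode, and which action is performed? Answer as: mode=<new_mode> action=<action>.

mode=SEEK action=spin_ccw

current mode = CHARGE; filter table to that mode:
  (CHARGE, SIG_OK) → (RETURN, spin_cw)
  (CHARGE, SIG_NEAR) → (SEEK, spin_ccw)  ← event matches
  (CHARGE, SIG_LOW) → (CHARGE, spin_cw)
event = SIG_NEAR selects (SEEK, spin_ccw)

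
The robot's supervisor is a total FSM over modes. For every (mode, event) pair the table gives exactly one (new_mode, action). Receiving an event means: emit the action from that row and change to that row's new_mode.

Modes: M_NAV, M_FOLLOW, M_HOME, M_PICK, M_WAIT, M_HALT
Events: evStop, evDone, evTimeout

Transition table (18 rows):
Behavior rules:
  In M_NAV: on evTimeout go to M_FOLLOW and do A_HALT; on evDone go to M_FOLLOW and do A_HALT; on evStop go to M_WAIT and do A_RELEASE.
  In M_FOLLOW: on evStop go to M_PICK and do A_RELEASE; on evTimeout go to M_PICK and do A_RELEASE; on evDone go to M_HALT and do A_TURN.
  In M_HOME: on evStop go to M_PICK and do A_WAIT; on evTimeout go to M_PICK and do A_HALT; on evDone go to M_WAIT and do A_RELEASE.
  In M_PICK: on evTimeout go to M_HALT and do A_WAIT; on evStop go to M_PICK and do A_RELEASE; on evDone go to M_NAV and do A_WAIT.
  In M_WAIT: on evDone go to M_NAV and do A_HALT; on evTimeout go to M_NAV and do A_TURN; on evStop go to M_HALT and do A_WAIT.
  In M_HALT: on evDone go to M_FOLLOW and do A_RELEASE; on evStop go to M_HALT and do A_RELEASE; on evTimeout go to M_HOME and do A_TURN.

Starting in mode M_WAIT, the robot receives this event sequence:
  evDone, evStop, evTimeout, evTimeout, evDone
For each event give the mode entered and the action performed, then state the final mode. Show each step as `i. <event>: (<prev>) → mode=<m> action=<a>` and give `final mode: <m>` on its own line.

1. evDone: (M_WAIT) → mode=M_NAV action=A_HALT
2. evStop: (M_NAV) → mode=M_WAIT action=A_RELEASE
3. evTimeout: (M_WAIT) → mode=M_NAV action=A_TURN
4. evTimeout: (M_NAV) → mode=M_FOLLOW action=A_HALT
5. evDone: (M_FOLLOW) → mode=M_HALT action=A_TURN

final mode: M_HALT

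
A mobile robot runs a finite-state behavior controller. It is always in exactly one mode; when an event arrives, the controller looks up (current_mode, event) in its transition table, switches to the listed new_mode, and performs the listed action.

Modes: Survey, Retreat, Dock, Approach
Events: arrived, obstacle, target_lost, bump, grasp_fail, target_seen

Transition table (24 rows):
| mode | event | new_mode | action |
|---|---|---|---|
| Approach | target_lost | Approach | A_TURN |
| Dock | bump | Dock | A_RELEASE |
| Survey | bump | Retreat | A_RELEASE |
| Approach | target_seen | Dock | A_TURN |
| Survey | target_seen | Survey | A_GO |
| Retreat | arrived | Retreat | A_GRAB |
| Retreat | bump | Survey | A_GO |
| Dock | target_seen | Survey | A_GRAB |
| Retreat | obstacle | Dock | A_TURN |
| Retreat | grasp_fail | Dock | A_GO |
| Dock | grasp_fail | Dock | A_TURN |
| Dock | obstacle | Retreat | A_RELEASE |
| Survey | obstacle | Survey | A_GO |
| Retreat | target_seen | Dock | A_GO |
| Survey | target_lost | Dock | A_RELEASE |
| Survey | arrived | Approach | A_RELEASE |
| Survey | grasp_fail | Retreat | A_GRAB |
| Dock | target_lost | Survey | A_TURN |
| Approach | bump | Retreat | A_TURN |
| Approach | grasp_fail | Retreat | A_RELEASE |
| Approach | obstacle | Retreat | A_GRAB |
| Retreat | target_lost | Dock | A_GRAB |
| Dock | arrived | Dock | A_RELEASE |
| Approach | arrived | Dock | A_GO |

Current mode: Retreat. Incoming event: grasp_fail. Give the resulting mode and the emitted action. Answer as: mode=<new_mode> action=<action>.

mode=Dock action=A_GO

current mode = Retreat; filter table to that mode:
  (Retreat, arrived) → (Retreat, A_GRAB)
  (Retreat, bump) → (Survey, A_GO)
  (Retreat, obstacle) → (Dock, A_TURN)
  (Retreat, grasp_fail) → (Dock, A_GO)  ← event matches
  (Retreat, target_seen) → (Dock, A_GO)
  (Retreat, target_lost) → (Dock, A_GRAB)
event = grasp_fail selects (Dock, A_GO)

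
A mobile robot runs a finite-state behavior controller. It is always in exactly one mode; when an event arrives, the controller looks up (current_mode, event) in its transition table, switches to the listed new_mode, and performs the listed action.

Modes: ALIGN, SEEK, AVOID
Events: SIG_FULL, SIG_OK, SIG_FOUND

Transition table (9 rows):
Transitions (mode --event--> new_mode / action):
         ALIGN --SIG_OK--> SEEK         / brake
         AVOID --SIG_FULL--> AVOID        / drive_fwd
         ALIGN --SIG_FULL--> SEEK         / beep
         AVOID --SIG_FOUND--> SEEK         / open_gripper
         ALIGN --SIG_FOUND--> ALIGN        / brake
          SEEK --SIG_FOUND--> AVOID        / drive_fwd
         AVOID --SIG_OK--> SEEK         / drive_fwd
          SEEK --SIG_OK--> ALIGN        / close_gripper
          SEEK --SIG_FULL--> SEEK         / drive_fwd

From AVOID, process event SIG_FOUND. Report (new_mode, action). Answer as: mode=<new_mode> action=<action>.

mode=SEEK action=open_gripper

current mode = AVOID; filter table to that mode:
  (AVOID, SIG_FULL) → (AVOID, drive_fwd)
  (AVOID, SIG_FOUND) → (SEEK, open_gripper)  ← event matches
  (AVOID, SIG_OK) → (SEEK, drive_fwd)
event = SIG_FOUND selects (SEEK, open_gripper)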